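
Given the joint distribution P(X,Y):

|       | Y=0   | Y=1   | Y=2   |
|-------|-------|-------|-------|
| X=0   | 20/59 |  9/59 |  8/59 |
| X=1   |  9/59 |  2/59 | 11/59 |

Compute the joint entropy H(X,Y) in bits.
2.3648 bits

H(X,Y) = -Σ_{x,y} P(x,y) log₂ P(x,y). Per-cell terms -P(x,y)·log₂P(x,y):
  X=0: 0.52906, 0.41380, 0.39087
  X=1: 0.41380, 0.16551, 0.45179
Sum of the 6 terms: H(X,Y) = 2.3648 bits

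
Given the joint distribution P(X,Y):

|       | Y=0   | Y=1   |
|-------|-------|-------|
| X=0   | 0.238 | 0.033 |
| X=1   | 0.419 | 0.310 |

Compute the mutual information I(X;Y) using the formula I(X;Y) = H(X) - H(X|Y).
0.0656 bits

I(X;Y) = H(X) - H(X|Y)

Marginal of X (row sums):
  P(X=0) = 0.238 + 0.033 = 0.271
  P(X=1) = 0.419 + 0.310 = 0.729
H(X) = -[0.271·log₂(0.271) + 0.729·log₂(0.729)]
  = 0.51047 + 0.33243 = 0.84290 bits

Marginal of Y (column sums):
  P(Y=0) = 0.238 + 0.419 = 0.657
  P(Y=1) = 0.033 + 0.310 = 0.343
H(X|Y) = Σ_y P(y)·H(X|Y=y):
  Y=0: P(Y=0) = 0.657, P(X|Y=0) = (238/657, 419/657) → H(X|Y=0) = 0.94454
  Y=1: P(Y=1) = 0.343, P(X|Y=1) = (33/343, 310/343) → H(X|Y=1) = 0.45686
H(X|Y) = 0.657·0.94454 + 0.343·0.45686 = 0.77727 bits

I(X;Y) = H(X) - H(X|Y) = 0.84290 - 0.77727 = 0.0656 bits

Cross-check via I(X;Y) = H(X) + H(Y) - H(X,Y): computing H(Y) from the column sums and H(X,Y) from the 4 cells in the same way gives H(Y) = 0.92766 bits and H(X,Y) = 1.70493 bits, so
I(X;Y) = 0.84290 + 0.92766 - 1.70493 = 0.0656 bits ✓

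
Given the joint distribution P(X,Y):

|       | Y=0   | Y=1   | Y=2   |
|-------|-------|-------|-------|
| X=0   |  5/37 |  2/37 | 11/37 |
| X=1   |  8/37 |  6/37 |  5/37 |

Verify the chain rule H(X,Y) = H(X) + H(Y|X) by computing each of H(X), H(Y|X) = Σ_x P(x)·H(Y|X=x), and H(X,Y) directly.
H(X) = 0.9995 bits, H(Y|X) = 1.4321 bits, H(X,Y) = 2.4315 bits

Marginal of X (row sums):
  P(X=0) = 5/37 + 2/37 + 11/37 = 18/37
  P(X=1) = 8/37 + 6/37 + 5/37 = 19/37
H(X) = -[(18/37)·log₂(18/37) + (19/37)·log₂(19/37)]
  = 0.505717 + 0.493757 = 0.9995 bits

H(Y|X) = Σ_x P(x)·H(Y|X=x):
  X=0: P(X=0) = 18/37, P(Y|X=0) = (5/18, 1/9, 11/18) → H(Y|X=0) = 1.299737
  X=1: P(X=1) = 19/37, P(Y|X=1) = (8/19, 6/19, 5/19) → H(Y|X=1) = 1.557432
H(Y|X) = (18/37)·1.299737 + (19/37)·1.557432 = 1.4321 bits

H(X,Y) = -Σ_{x,y} P(x,y) log₂ P(x,y). Per-cell terms -P(x,y)·log₂P(x,y):
  X=0: 0.390206, 0.227538, 0.520277
  X=1: 0.477720, 0.425593, 0.390206
Sum of the 6 terms: H(X,Y) = 2.4315 bits

Chain rule check:
  H(X) + H(Y|X) = 0.9995 + 1.4321 = 2.4316 bits
  H(X,Y) = 2.4315 bits
✓ Chain rule verified (Δ = 0.0001 is 4-dp rounding noise: each of the three values was rounded independently).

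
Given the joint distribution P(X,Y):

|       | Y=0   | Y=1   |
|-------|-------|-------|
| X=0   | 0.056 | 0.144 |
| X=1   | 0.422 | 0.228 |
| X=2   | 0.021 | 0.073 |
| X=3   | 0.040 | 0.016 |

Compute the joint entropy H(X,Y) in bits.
2.3209 bits

H(X,Y) = -Σ_{x,y} P(x,y) log₂ P(x,y). Per-cell terms -P(x,y)·log₂P(x,y):
  X=0: 0.23287, 0.40260
  X=1: 0.52526, 0.48630
  X=2: 0.11704, 0.27565
  X=3: 0.18575, 0.09545
Sum of the 8 terms: H(X,Y) = 2.3209 bits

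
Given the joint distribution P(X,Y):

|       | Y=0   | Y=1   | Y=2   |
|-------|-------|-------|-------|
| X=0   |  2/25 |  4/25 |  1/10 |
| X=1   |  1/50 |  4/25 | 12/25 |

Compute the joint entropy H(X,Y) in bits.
2.0909 bits

H(X,Y) = -Σ_{x,y} P(x,y) log₂ P(x,y). Per-cell terms -P(x,y)·log₂P(x,y):
  X=0: 0.2915, 0.4230, 0.3322
  X=1: 0.1129, 0.4230, 0.5083
Sum of the 6 terms: H(X,Y) = 2.0909 bits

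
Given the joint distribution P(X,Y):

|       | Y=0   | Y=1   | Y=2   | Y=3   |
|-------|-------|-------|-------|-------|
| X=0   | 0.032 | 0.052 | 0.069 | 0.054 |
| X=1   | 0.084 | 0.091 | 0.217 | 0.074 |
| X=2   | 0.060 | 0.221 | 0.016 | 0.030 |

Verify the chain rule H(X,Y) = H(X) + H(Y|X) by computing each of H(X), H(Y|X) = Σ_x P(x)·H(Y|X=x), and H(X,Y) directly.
H(X) = 1.5110 bits, H(Y|X) = 1.7064 bits, H(X,Y) = 3.2174 bits

Marginal of X (row sums):
  P(X=0) = 0.032 + 0.052 + 0.069 + 0.054 = 0.207
  P(X=1) = 0.084 + 0.091 + 0.217 + 0.074 = 0.466
  P(X=2) = 0.060 + 0.221 + 0.016 + 0.030 = 0.327
H(X) = -[0.207·log₂(0.207) + 0.466·log₂(0.466) + 0.327·log₂(0.327)]
  = 0.470366 + 0.513345 + 0.527332 = 1.5110 bits

H(Y|X) = Σ_x P(x)·H(Y|X=x):
  X=0: P(X=0) = 0.207, P(Y|X=0) = (32/207, 52/207, 1/3, 6/23) → H(Y|X=0) = 1.951096
  X=1: P(X=1) = 0.466, P(Y|X=1) = (42/233, 91/466, 217/466, 37/233) → H(Y|X=1) = 1.840752
  X=2: P(X=2) = 0.327, P(Y|X=2) = (20/109, 221/327, 16/327, 10/109) → H(Y|X=2) = 1.360038
H(Y|X) = 0.207·1.951096 + 0.466·1.840752 + 0.327·1.360038 = 1.7064 bits

H(X,Y) = -Σ_{x,y} P(x,y) log₂ P(x,y). Per-cell terms -P(x,y)·log₂P(x,y):
  X=0: 0.158905, 0.221798, 0.266151, 0.227388
  X=1: 0.300171, 0.314677, 0.478319, 0.277968
  X=2: 0.243534, 0.481312, 0.095453, 0.151767
Sum of the 12 terms: H(X,Y) = 3.2174 bits

Chain rule check:
  H(X) + H(Y|X) = 1.5110 + 1.7064 = 3.2174 bits
  H(X,Y) = 3.2174 bits
✓ Chain rule verified.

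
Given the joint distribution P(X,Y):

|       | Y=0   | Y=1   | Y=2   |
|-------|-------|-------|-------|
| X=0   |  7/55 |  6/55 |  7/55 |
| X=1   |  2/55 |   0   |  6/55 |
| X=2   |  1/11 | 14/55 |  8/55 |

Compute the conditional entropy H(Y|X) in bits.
1.4106 bits

H(Y|X) = H(X,Y) - H(X)

H(X,Y) = -Σ_{x,y} P(x,y) log₂ P(x,y). Per-cell terms -P(x,y)·log₂P(x,y):
  X=0: 0.37851, 0.34870, 0.37851
  X=1: 0.17387, 0.00000, 0.34870
  X=2: 0.31449, 0.50247, 0.40456
  (cells with P = 0 contribute 0)
Sum of the 9 terms: H(X,Y) = 2.8498 bits

Marginal of X (row sums):
  P(X=0) = 7/55 + 6/55 + 7/55 = 4/11
  P(X=1) = 2/55 + 0 + 6/55 = 8/55
  P(X=2) = 1/11 + 14/55 + 8/55 = 27/55
H(X) = -[(4/11)·log₂(4/11) + (8/55)·log₂(8/55) + (27/55)·log₂(27/55)]
  = 0.53070 + 0.40456 + 0.50390 = 1.4392 bits

H(Y|X) = H(X,Y) - H(X) = 2.8498 - 1.4392 = 1.4106 bits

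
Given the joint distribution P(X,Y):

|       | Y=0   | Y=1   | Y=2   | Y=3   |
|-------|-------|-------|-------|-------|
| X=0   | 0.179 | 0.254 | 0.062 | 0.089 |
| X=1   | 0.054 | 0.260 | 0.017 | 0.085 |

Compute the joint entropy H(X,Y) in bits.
2.6407 bits

H(X,Y) = -Σ_{x,y} P(x,y) log₂ P(x,y). Per-cell terms -P(x,y)·log₂P(x,y):
  X=0: 0.4443, 0.5022, 0.2487, 0.3106
  X=1: 0.2274, 0.5053, 0.0999, 0.3023
Sum of the 8 terms: H(X,Y) = 2.6407 bits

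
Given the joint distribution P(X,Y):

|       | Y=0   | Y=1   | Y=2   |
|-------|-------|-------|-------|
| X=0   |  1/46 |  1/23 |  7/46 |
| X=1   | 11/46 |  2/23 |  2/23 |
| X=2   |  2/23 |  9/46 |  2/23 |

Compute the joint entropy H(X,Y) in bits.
2.9098 bits

H(X,Y) = -Σ_{x,y} P(x,y) log₂ P(x,y). Per-cell terms -P(x,y)·log₂P(x,y):
  X=0: 0.1201, 0.1967, 0.4133
  X=1: 0.4936, 0.3064, 0.3064
  X=2: 0.3064, 0.4605, 0.3064
Sum of the 9 terms: H(X,Y) = 2.9098 bits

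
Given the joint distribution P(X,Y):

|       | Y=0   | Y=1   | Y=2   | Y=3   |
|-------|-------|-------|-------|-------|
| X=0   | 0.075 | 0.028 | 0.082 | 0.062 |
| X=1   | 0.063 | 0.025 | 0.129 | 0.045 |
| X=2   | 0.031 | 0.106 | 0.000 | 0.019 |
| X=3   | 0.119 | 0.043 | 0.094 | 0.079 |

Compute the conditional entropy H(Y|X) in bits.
1.7626 bits

H(Y|X) = H(X,Y) - H(X)

H(X,Y) = -Σ_{x,y} P(x,y) log₂ P(x,y). Per-cell terms -P(x,y)·log₂P(x,y):
  X=0: 0.28027, 0.14444, 0.29588, 0.24872
  X=1: 0.25128, 0.13305, 0.38114, 0.20133
  X=2: 0.15536, 0.34321, 0.00000, 0.10864
  X=3: 0.36545, 0.19520, 0.32065, 0.28930
  (cells with P = 0 contribute 0)
Sum of the 16 terms: H(X,Y) = 3.7139 bits

Marginal of X (row sums):
  P(X=0) = 0.075 + 0.028 + 0.082 + 0.062 = 0.247
  P(X=1) = 0.063 + 0.025 + 0.129 + 0.045 = 0.262
  P(X=2) = 0.031 + 0.106 + 0.000 + 0.019 = 0.156
  P(X=3) = 0.119 + 0.043 + 0.094 + 0.079 = 0.335
H(X) = -[0.247·log₂(0.247) + 0.262·log₂(0.262) + 0.156·log₂(0.156) + 0.335·log₂(0.335)]
  = 0.49830 + 0.50628 + 0.41814 + 0.52855 = 1.9513 bits

H(Y|X) = H(X,Y) - H(X) = 3.7139 - 1.9513 = 1.7626 bits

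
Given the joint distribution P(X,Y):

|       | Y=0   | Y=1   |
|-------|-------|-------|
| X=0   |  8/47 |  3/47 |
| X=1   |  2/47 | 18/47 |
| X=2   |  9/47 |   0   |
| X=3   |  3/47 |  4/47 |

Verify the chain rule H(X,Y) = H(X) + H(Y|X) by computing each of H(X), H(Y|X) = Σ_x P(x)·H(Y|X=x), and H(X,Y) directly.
H(X) = 1.8807 bits, H(Y|X) = 0.5442 bits, H(X,Y) = 2.4248 bits

Marginal of X (row sums):
  P(X=0) = 8/47 + 3/47 = 11/47
  P(X=1) = 2/47 + 18/47 = 20/47
  P(X=2) = 9/47 + 0 = 9/47
  P(X=3) = 3/47 + 4/47 = 7/47
H(X) = -[(11/47)·log₂(11/47) + (20/47)·log₂(20/47) + (9/47)·log₂(9/47) + (7/47)·log₂(7/47)]
  = 0.4904 + 0.5245 + 0.4566 + 0.4092 = 1.8807 bits

H(Y|X) = Σ_x P(x)·H(Y|X=x):
  X=0: P(X=0) = 11/47, P(Y|X=0) = (8/11, 3/11) → H(Y|X=0) = 0.8454
  X=1: P(X=1) = 20/47, P(Y|X=1) = (1/10, 9/10) → H(Y|X=1) = 0.4690
  X=2: P(X=2) = 9/47, P(Y|X=2) = (1, 0) → H(Y|X=2) = 0.0000
  X=3: P(X=3) = 7/47, P(Y|X=3) = (3/7, 4/7) → H(Y|X=3) = 0.9852
H(Y|X) = (11/47)·0.8454 + (20/47)·0.4690 + (9/47)·0.0000 + (7/47)·0.9852 = 0.5442 bits

H(X,Y) = -Σ_{x,y} P(x,y) log₂ P(x,y). Per-cell terms -P(x,y)·log₂P(x,y):
  X=0: 0.4348, 0.2534
  X=1: 0.1938, 0.5303
  X=2: 0.4566, 0.0000
  X=3: 0.2534, 0.3025
  (cells with P = 0 contribute 0)
Sum of the 8 terms: H(X,Y) = 2.4248 bits

Chain rule check:
  H(X) + H(Y|X) = 1.8807 + 0.5442 = 2.4249 bits
  H(X,Y) = 2.4248 bits
✓ Chain rule verified (Δ = 0.0001 is 4-dp rounding noise: each of the three values was rounded independently).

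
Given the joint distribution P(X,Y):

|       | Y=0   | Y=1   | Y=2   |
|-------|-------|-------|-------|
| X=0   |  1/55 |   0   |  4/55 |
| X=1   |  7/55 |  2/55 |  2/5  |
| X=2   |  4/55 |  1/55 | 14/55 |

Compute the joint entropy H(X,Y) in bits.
2.3439 bits

H(X,Y) = -Σ_{x,y} P(x,y) log₂ P(x,y). Per-cell terms -P(x,y)·log₂P(x,y):
  X=0: 0.1051, 0.0000, 0.2750
  X=1: 0.3785, 0.1739, 0.5288
  X=2: 0.2750, 0.1051, 0.5025
  (cells with P = 0 contribute 0)
Sum of the 9 terms: H(X,Y) = 2.3439 bits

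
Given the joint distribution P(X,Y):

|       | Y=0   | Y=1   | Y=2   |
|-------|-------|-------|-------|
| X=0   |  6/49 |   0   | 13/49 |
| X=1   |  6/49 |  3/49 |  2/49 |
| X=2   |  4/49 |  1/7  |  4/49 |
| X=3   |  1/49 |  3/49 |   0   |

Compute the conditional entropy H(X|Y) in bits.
1.4697 bits

H(X|Y) = H(X,Y) - H(Y)

H(X,Y) = -Σ_{x,y} P(x,y) log₂ P(x,y). Per-cell terms -P(x,y)·log₂P(x,y):
  X=0: 0.370989, 0.000000, 0.507868
  X=1: 0.370989, 0.246719, 0.188356
  X=2: 0.295078, 0.401051, 0.295078
  X=3: 0.114586, 0.246719, 0.000000
  (cells with P = 0 contribute 0)
Sum of the 12 terms: H(X,Y) = 3.03743 bits

Marginal of Y (column sums):
  P(Y=0) = 6/49 + 6/49 + 4/49 + 1/49 = 17/49
  P(Y=1) = 0 + 3/49 + 1/7 + 3/49 = 13/49
  P(Y=2) = 13/49 + 2/49 + 4/49 + 0 = 19/49
H(Y) = -[(17/49)·log₂(17/49) + (13/49)·log₂(13/49) + (19/49)·log₂(19/49)]
  = 0.529861 + 0.507868 + 0.529977 = 1.56771 bits

H(X|Y) = H(X,Y) - H(Y) = 3.03743 - 1.56771 = 1.4697 bits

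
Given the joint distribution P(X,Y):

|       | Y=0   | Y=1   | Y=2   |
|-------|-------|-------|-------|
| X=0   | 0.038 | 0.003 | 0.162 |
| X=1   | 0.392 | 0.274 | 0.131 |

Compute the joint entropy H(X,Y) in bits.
2.0553 bits

H(X,Y) = -Σ_{x,y} P(x,y) log₂ P(x,y). Per-cell terms -P(x,y)·log₂P(x,y):
  X=0: 0.1793, 0.0251, 0.4254
  X=1: 0.5296, 0.5118, 0.3841
Sum of the 6 terms: H(X,Y) = 2.0553 bits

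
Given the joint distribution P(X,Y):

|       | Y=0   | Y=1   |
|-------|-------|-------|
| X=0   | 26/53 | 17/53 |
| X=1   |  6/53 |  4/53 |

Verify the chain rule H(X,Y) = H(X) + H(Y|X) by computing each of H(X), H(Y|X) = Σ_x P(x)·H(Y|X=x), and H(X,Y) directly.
H(X) = 0.6987 bits, H(Y|X) = 0.9687 bits, H(X,Y) = 1.6674 bits

Marginal of X (row sums):
  P(X=0) = 26/53 + 17/53 = 43/53
  P(X=1) = 6/53 + 4/53 = 10/53
H(X) = -[(43/53)·log₂(43/53) + (10/53)·log₂(10/53)]
  = 0.2447 + 0.4540 = 0.6987 bits

H(Y|X) = Σ_x P(x)·H(Y|X=x):
  X=0: P(X=0) = 43/53, P(Y|X=0) = (26/43, 17/43) → H(Y|X=0) = 0.9682
  X=1: P(X=1) = 10/53, P(Y|X=1) = (3/5, 2/5) → H(Y|X=1) = 0.9710
H(Y|X) = (43/53)·0.9682 + (10/53)·0.9710 = 0.9687 bits

H(X,Y) = -Σ_{x,y} P(x,y) log₂ P(x,y). Per-cell terms -P(x,y)·log₂P(x,y):
  X=0: 0.5040, 0.5262
  X=1: 0.3558, 0.2814
Sum of the 4 terms: H(X,Y) = 1.6674 bits

Chain rule check:
  H(X) + H(Y|X) = 0.6987 + 0.9687 = 1.6674 bits
  H(X,Y) = 1.6674 bits
✓ Chain rule verified.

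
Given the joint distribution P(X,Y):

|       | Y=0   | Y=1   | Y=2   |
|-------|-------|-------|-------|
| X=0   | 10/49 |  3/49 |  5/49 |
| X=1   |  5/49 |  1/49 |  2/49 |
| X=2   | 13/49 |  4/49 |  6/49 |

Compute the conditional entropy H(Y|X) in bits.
1.3937 bits

H(Y|X) = H(X,Y) - H(X)

H(X,Y) = -Σ_{x,y} P(x,y) log₂ P(x,y). Per-cell terms -P(x,y)·log₂P(x,y):
  X=0: 0.46791, 0.24672, 0.33600
  X=1: 0.33600, 0.11459, 0.18836
  X=2: 0.50787, 0.29508, 0.37099
Sum of the 9 terms: H(X,Y) = 2.8635 bits

Marginal of X (row sums):
  P(X=0) = 10/49 + 3/49 + 5/49 = 18/49
  P(X=1) = 5/49 + 1/49 + 2/49 = 8/49
  P(X=2) = 13/49 + 4/49 + 6/49 = 23/49
H(X) = -[(18/49)·log₂(18/49) + (8/49)·log₂(8/49) + (23/49)·log₂(23/49)]
  = 0.53074 + 0.42689 + 0.51217 = 1.4698 bits

H(Y|X) = H(X,Y) - H(X) = 2.8635 - 1.4698 = 1.3937 bits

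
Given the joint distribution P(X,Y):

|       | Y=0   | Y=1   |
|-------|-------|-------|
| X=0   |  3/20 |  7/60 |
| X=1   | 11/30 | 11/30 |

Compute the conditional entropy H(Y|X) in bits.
0.9970 bits

H(Y|X) = H(X,Y) - H(X)

H(X,Y) = -Σ_{x,y} P(x,y) log₂ P(x,y). Per-cell terms -P(x,y)·log₂P(x,y):
  X=0: 0.41054, 0.36161
  X=1: 0.53073, 0.53073
Sum of the 4 terms: H(X,Y) = 1.8336 bits

Marginal of X (row sums):
  P(X=0) = 3/20 + 7/60 = 4/15
  P(X=1) = 11/30 + 11/30 = 11/15
H(X) = -[(4/15)·log₂(4/15) + (11/15)·log₂(11/15)]
  = 0.50850 + 0.32814 = 0.8366 bits

H(Y|X) = H(X,Y) - H(X) = 1.8336 - 0.8366 = 0.9970 bits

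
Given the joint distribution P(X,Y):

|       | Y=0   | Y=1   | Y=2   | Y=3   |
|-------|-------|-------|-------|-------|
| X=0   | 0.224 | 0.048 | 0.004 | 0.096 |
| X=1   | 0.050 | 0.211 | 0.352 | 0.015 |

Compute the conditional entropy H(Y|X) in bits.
1.4088 bits

H(Y|X) = H(X,Y) - H(X)

H(X,Y) = -Σ_{x,y} P(x,y) log₂ P(x,y). Per-cell terms -P(x,y)·log₂P(x,y):
  X=0: 0.48349, 0.21028, 0.03186, 0.32456
  X=1: 0.21610, 0.47363, 0.53024, 0.09088
Sum of the 8 terms: H(X,Y) = 2.3610 bits

Marginal of X (row sums):
  P(X=0) = 0.224 + 0.048 + 0.004 + 0.096 = 0.372
  P(X=1) = 0.050 + 0.211 + 0.352 + 0.015 = 0.628
H(X) = -[0.372·log₂(0.372) + 0.628·log₂(0.628)]
  = 0.53070 + 0.42149 = 0.9522 bits

H(Y|X) = H(X,Y) - H(X) = 2.3610 - 0.9522 = 1.4088 bits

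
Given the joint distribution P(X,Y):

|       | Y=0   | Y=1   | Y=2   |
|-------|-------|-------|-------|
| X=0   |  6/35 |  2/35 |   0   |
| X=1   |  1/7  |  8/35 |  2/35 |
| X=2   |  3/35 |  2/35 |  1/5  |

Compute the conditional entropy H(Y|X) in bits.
1.2599 bits

H(Y|X) = H(X,Y) - H(X)

H(X,Y) = -Σ_{x,y} P(x,y) log₂ P(x,y). Per-cell terms -P(x,y)·log₂P(x,y):
  X=0: 0.4361692, 0.2359590, 0.0000000
  X=1: 0.4010507, 0.4866933, 0.2359590
  X=2: 0.3037989, 0.2359590, 0.4643856
  (cells with P = 0 contribute 0)
Sum of the 9 terms: H(X,Y) = 2.799975 bits

Marginal of X (row sums):
  P(X=0) = 6/35 + 2/35 + 0 = 8/35
  P(X=1) = 1/7 + 8/35 + 2/35 = 3/7
  P(X=2) = 3/35 + 2/35 + 1/5 = 12/35
H(X) = -[(8/35)·log₂(8/35) + (3/7)·log₂(3/7) + (12/35)·log₂(12/35)]
  = 0.4866933 + 0.5238825 + 0.5294813 = 1.540057 bits

H(Y|X) = H(X,Y) - H(X) = 2.799975 - 1.540057 = 1.2599 bits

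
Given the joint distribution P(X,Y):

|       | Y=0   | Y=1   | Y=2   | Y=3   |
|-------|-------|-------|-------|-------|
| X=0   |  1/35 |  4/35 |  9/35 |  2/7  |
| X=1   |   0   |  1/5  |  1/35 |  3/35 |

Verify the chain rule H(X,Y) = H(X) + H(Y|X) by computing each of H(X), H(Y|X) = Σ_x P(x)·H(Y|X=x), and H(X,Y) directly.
H(X) = 0.8981 bits, H(Y|X) = 1.5411 bits, H(X,Y) = 2.4391 bits

Marginal of X (row sums):
  P(X=0) = 1/35 + 4/35 + 9/35 + 2/7 = 24/35
  P(X=1) = 0 + 1/5 + 1/35 + 3/35 = 11/35
H(X) = -[(24/35)·log₂(24/35) + (11/35)·log₂(11/35)]
  = 0.37325 + 0.52481 = 0.8981 bits

H(Y|X) = Σ_x P(x)·H(Y|X=x):
  X=0: P(X=0) = 24/35, P(Y|X=0) = (1/24, 1/6, 3/8, 5/12) → H(Y|X=0) = 1.67877
  X=1: P(X=1) = 11/35, P(Y|X=1) = (0, 7/11, 1/11, 3/11) → H(Y|X=1) = 1.24067
H(Y|X) = (24/35)·1.67877 + (11/35)·1.24067 = 1.5411 bits

H(X,Y) = -Σ_{x,y} P(x,y) log₂ P(x,y). Per-cell terms -P(x,y)·log₂P(x,y):
  X=0: 0.14655, 0.35763, 0.50383, 0.51639
  X=1: 0.00000, 0.46439, 0.14655, 0.30380
  (cells with P = 0 contribute 0)
Sum of the 8 terms: H(X,Y) = 2.4391 bits

Chain rule check:
  H(X) + H(Y|X) = 0.8981 + 1.5411 = 2.4392 bits
  H(X,Y) = 2.4391 bits
✓ Chain rule verified (Δ = 0.0001 is 4-dp rounding noise: each of the three values was rounded independently).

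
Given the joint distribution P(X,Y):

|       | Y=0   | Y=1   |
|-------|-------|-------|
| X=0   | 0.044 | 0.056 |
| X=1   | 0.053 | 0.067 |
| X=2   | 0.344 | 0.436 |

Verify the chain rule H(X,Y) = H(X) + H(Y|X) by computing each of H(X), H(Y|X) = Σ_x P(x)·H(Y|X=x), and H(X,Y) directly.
H(X) = 0.9789 bits, H(Y|X) = 0.9899 bits, H(X,Y) = 1.9688 bits

Marginal of X (row sums):
  P(X=0) = 0.044 + 0.056 = 0.100
  P(X=1) = 0.053 + 0.067 = 0.120
  P(X=2) = 0.344 + 0.436 = 0.780
H(X) = -[0.100·log₂(0.100) + 0.120·log₂(0.120) + 0.780·log₂(0.780)]
  = 0.332193 + 0.367067 + 0.279594 = 0.9789 bits

H(Y|X) = Σ_x P(x)·H(Y|X=x):
  X=0: P(X=0) = 0.100, P(Y|X=0) = (11/25, 14/25) → H(Y|X=0) = 0.989588
  X=1: P(X=1) = 0.120, P(Y|X=1) = (53/120, 67/120) → H(Y|X=1) = 0.990159
  X=2: P(X=2) = 0.780, P(Y|X=2) = (86/195, 109/195) → H(Y|X=2) = 0.989941
H(Y|X) = 0.100·0.989588 + 0.120·0.990159 + 0.780·0.989941 = 0.9899 bits

H(X,Y) = -Σ_{x,y} P(x,y) log₂ P(x,y). Per-cell terms -P(x,y)·log₂P(x,y):
  X=0: 0.198280, 0.232872
  X=1: 0.224607, 0.261280
  X=2: 0.529595, 0.522154
Sum of the 6 terms: H(X,Y) = 1.9688 bits

Chain rule check:
  H(X) + H(Y|X) = 0.9789 + 0.9899 = 1.9688 bits
  H(X,Y) = 1.9688 bits
✓ Chain rule verified.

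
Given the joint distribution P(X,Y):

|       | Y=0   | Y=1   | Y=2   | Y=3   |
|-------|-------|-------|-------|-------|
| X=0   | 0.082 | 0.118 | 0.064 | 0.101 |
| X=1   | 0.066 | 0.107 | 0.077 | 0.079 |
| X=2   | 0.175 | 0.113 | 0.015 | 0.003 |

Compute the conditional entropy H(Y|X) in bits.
1.7559 bits

H(Y|X) = H(X,Y) - H(X)

H(X,Y) = -Σ_{x,y} P(x,y) log₂ P(x,y). Per-cell terms -P(x,y)·log₂P(x,y):
  X=0: 0.2958750, 0.3638107, 0.2538102, 0.3340649
  X=1: 0.2588118, 0.3450020, 0.2848228, 0.2892983
  X=2: 0.4400503, 0.3554534, 0.0908834, 0.0251425
Sum of the 12 terms: H(X,Y) = 3.337025 bits

Marginal of X (row sums):
  P(X=0) = 0.082 + 0.118 + 0.064 + 0.101 = 0.365
  P(X=1) = 0.066 + 0.107 + 0.077 + 0.079 = 0.329
  P(X=2) = 0.175 + 0.113 + 0.015 + 0.003 = 0.306
H(X) = -[0.365·log₂(0.365) + 0.329·log₂(0.329) + 0.306·log₂(0.306)]
  = 0.5307215 + 0.5276635 + 0.5227693 = 1.581154 bits

H(Y|X) = H(X,Y) - H(X) = 3.337025 - 1.581154 = 1.7559 bits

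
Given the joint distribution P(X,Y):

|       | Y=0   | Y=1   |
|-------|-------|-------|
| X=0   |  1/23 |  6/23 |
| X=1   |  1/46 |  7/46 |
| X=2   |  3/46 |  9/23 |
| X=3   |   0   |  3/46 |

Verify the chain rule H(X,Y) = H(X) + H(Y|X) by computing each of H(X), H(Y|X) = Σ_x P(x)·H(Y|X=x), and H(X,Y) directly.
H(X) = 1.7345 bits, H(Y|X) = 0.5447 bits, H(X,Y) = 2.2792 bits

Marginal of X (row sums):
  P(X=0) = 1/23 + 6/23 = 7/23
  P(X=1) = 1/46 + 7/46 = 4/23
  P(X=2) = 3/46 + 9/23 = 21/46
  P(X=3) = 0 + 3/46 = 3/46
H(X) = -[(7/23)·log₂(7/23) + (4/23)·log₂(4/23) + (21/46)·log₂(21/46) + (3/46)·log₂(3/46)]
  = 0.52232 + 0.43888 + 0.51644 + 0.25687 = 1.7345 bits

H(Y|X) = Σ_x P(x)·H(Y|X=x):
  X=0: P(X=0) = 7/23, P(Y|X=0) = (1/7, 6/7) → H(Y|X=0) = 0.59167
  X=1: P(X=1) = 4/23, P(Y|X=1) = (1/8, 7/8) → H(Y|X=1) = 0.54356
  X=2: P(X=2) = 21/46, P(Y|X=2) = (1/7, 6/7) → H(Y|X=2) = 0.59167
  X=3: P(X=3) = 3/46, P(Y|X=3) = (0, 1) → H(Y|X=3) = 0.00000
H(Y|X) = (7/23)·0.59167 + (4/23)·0.54356 + (21/46)·0.59167 + (3/46)·0.00000 = 0.5447 bits

H(X,Y) = -Σ_{x,y} P(x,y) log₂ P(x,y). Per-cell terms -P(x,y)·log₂P(x,y):
  X=0: 0.19668, 0.50572
  X=1: 0.12008, 0.41334
  X=2: 0.25687, 0.52968
  X=3: 0.00000, 0.25687
  (cells with P = 0 contribute 0)
Sum of the 8 terms: H(X,Y) = 2.2792 bits

Chain rule check:
  H(X) + H(Y|X) = 1.7345 + 0.5447 = 2.2792 bits
  H(X,Y) = 2.2792 bits
✓ Chain rule verified.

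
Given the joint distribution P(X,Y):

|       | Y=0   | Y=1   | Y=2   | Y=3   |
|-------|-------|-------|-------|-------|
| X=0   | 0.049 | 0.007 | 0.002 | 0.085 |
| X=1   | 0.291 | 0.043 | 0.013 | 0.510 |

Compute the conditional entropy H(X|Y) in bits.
0.5920 bits

H(X|Y) = H(X,Y) - H(Y)

H(X,Y) = -Σ_{x,y} P(x,y) log₂ P(x,y). Per-cell terms -P(x,y)·log₂P(x,y):
  X=0: 0.213203, 0.050109, 0.017932, 0.302293
  X=1: 0.518245, 0.195199, 0.081449, 0.495430
Sum of the 8 terms: H(X,Y) = 1.87386 bits

Marginal of Y (column sums):
  P(Y=0) = 0.049 + 0.291 = 0.340
  P(Y=1) = 0.007 + 0.043 = 0.050
  P(Y=2) = 0.002 + 0.013 = 0.015
  P(Y=3) = 0.085 + 0.510 = 0.595
H(Y) = -[0.340·log₂(0.340) + 0.050·log₂(0.050) + 0.015·log₂(0.015) + 0.595·log₂(0.595)]
  = 0.529174 + 0.216096 + 0.090883 + 0.445678 = 1.28183 bits

H(X|Y) = H(X,Y) - H(Y) = 1.87386 - 1.28183 = 0.5920 bits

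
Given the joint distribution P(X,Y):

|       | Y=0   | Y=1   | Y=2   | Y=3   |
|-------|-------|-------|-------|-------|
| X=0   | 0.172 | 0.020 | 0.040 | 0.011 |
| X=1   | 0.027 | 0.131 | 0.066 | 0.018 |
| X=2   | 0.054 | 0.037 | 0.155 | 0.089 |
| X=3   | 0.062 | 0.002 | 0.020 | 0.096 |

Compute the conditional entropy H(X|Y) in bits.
1.5591 bits

H(X|Y) = H(X,Y) - H(Y)

H(X,Y) = -Σ_{x,y} P(x,y) log₂ P(x,y). Per-cell terms -P(x,y)·log₂P(x,y):
  X=0: 0.43680, 0.11288, 0.18575, 0.07157
  X=1: 0.14069, 0.38414, 0.25881, 0.10433
  X=2: 0.22739, 0.17598, 0.41690, 0.31061
  X=3: 0.24872, 0.01793, 0.11288, 0.32456
Sum of the 16 terms: H(X,Y) = 3.5299 bits

Marginal of Y (column sums):
  P(Y=0) = 0.172 + 0.027 + 0.054 + 0.062 = 0.315
  P(Y=1) = 0.020 + 0.131 + 0.037 + 0.002 = 0.190
  P(Y=2) = 0.040 + 0.066 + 0.155 + 0.020 = 0.281
  P(Y=3) = 0.011 + 0.018 + 0.089 + 0.096 = 0.214
H(Y) = -[0.315·log₂(0.315) + 0.190·log₂(0.190) + 0.281·log₂(0.281) + 0.214·log₂(0.214)]
  = 0.52497 + 0.45523 + 0.51461 + 0.47600 = 1.9708 bits

H(X|Y) = H(X,Y) - H(Y) = 3.5299 - 1.9708 = 1.5591 bits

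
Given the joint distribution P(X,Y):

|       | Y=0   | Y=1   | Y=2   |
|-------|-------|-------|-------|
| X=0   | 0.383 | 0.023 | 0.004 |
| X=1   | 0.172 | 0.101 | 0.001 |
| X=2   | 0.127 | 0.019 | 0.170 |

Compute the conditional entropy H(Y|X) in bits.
0.8251 bits

H(Y|X) = H(X,Y) - H(X)

H(X,Y) = -Σ_{x,y} P(x,y) log₂ P(x,y). Per-cell terms -P(x,y)·log₂P(x,y):
  X=0: 0.530296, 0.125171, 0.031863
  X=1: 0.436797, 0.334065, 0.009966
  X=2: 0.378092, 0.108639, 0.434587
Sum of the 9 terms: H(X,Y) = 2.38948 bits

Marginal of X (row sums):
  P(X=0) = 0.383 + 0.023 + 0.004 = 0.410
  P(X=1) = 0.172 + 0.101 + 0.001 = 0.274
  P(X=2) = 0.127 + 0.019 + 0.170 = 0.316
H(X) = -[0.410·log₂(0.410) + 0.274·log₂(0.274) + 0.316·log₂(0.316)]
  = 0.527385 + 0.511764 + 0.525193 = 1.56434 bits

H(Y|X) = H(X,Y) - H(X) = 2.38948 - 1.56434 = 0.8251 bits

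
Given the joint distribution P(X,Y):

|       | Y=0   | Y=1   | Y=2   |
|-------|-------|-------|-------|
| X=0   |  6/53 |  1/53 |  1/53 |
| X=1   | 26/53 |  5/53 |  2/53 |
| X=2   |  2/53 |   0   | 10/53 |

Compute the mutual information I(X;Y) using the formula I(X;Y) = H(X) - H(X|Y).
0.3784 bits

I(X;Y) = H(X) - H(X|Y)

Marginal of X (row sums):
  P(X=0) = 6/53 + 1/53 + 1/53 = 8/53
  P(X=1) = 26/53 + 5/53 + 2/53 = 33/53
  P(X=2) = 2/53 + 0 + 10/53 = 12/53
H(X) = -[(8/53)·log₂(8/53) + (33/53)·log₂(33/53) + (12/53)·log₂(12/53)]
  = 0.411762 + 0.425592 + 0.485198 = 1.32255 bits

Marginal of Y (column sums):
  P(Y=0) = 6/53 + 26/53 + 2/53 = 34/53
  P(Y=1) = 1/53 + 5/53 + 0 = 6/53
  P(Y=2) = 1/53 + 2/53 + 10/53 = 13/53
H(X|Y) = Σ_y P(y)·H(X|Y=y):
  Y=0: P(Y=0) = 34/53, P(X|Y=0) = (3/17, 13/17, 1/17) → H(X|Y=0) = 0.978016
  Y=1: P(Y=1) = 6/53, P(X|Y=1) = (1/6, 5/6, 0) → H(X|Y=1) = 0.650022
  Y=2: P(Y=2) = 13/53, P(X|Y=2) = (1/13, 2/13, 10/13) → H(X|Y=2) = 0.991264
H(X|Y) = (34/53)·0.978016 + (6/53)·0.650022 + (13/53)·0.991264 = 0.94413 bits

I(X;Y) = H(X) - H(X|Y) = 1.32255 - 0.94413 = 0.3784 bits

Cross-check via I(X;Y) = H(X) + H(Y) - H(X,Y): computing H(Y) from the column sums and H(X,Y) from the 9 cells in the same way gives H(Y) = 1.26397 bits and H(X,Y) = 2.20811 bits, so
I(X;Y) = 1.32255 + 1.26397 - 2.20811 = 0.3784 bits ✓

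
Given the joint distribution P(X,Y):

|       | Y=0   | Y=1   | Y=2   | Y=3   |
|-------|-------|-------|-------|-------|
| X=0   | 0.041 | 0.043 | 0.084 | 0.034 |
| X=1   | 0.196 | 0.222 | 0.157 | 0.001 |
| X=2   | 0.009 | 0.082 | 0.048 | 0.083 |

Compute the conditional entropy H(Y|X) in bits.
1.6811 bits

H(Y|X) = H(X,Y) - H(X)

H(X,Y) = -Σ_{x,y} P(x,y) log₂ P(x,y). Per-cell terms -P(x,y)·log₂P(x,y):
  X=0: 0.18894, 0.19520, 0.30017, 0.16586
  X=1: 0.46081, 0.48204, 0.41937, 0.00997
  X=2: 0.06116, 0.29588, 0.21028, 0.29803
Sum of the 12 terms: H(X,Y) = 3.0877 bits

Marginal of X (row sums):
  P(X=0) = 0.041 + 0.043 + 0.084 + 0.034 = 0.202
  P(X=1) = 0.196 + 0.222 + 0.157 + 0.001 = 0.576
  P(X=2) = 0.009 + 0.082 + 0.048 + 0.083 = 0.222
H(X) = -[0.202·log₂(0.202) + 0.576·log₂(0.576) + 0.222·log₂(0.222)]
  = 0.46613 + 0.45841 + 0.48204 = 1.4066 bits

H(Y|X) = H(X,Y) - H(X) = 3.0877 - 1.4066 = 1.6811 bits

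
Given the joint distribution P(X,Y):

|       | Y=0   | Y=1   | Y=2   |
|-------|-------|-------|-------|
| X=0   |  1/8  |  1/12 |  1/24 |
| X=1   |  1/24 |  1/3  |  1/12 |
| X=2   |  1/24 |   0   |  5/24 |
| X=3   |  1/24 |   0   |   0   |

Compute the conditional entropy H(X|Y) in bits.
1.1819 bits

H(X|Y) = H(X,Y) - H(Y)

H(X,Y) = -Σ_{x,y} P(x,y) log₂ P(x,y). Per-cell terms -P(x,y)·log₂P(x,y):
  X=0: 0.375000, 0.298747, 0.191040
  X=1: 0.191040, 0.528321, 0.298747
  X=2: 0.191040, 0.000000, 0.471466
  X=3: 0.191040, 0.000000, 0.000000
  (cells with P = 0 contribute 0)
Sum of the 12 terms: H(X,Y) = 2.736441 bits

Marginal of Y (column sums):
  P(Y=0) = 1/8 + 1/24 + 1/24 + 1/24 = 1/4
  P(Y=1) = 1/12 + 1/3 + 0 + 0 = 5/12
  P(Y=2) = 1/24 + 1/12 + 5/24 + 0 = 1/3
H(Y) = -[(1/4)·log₂(1/4) + (5/12)·log₂(5/12) + (1/3)·log₂(1/3)]
  = 0.500000 + 0.526264 + 0.528321 = 1.554585 bits

H(X|Y) = H(X,Y) - H(Y) = 2.736441 - 1.554585 = 1.1819 bits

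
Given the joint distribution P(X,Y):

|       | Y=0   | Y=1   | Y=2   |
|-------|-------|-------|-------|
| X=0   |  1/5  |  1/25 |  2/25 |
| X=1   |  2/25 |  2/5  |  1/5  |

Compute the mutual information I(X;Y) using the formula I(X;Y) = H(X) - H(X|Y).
0.2277 bits

I(X;Y) = H(X) - H(X|Y)

Marginal of X (row sums):
  P(X=0) = 1/5 + 1/25 + 2/25 = 8/25
  P(X=1) = 2/25 + 2/5 + 1/5 = 17/25
H(X) = -[(8/25)·log₂(8/25) + (17/25)·log₂(17/25)]
  = 0.52603 + 0.37835 = 0.9044 bits

Marginal of Y (column sums):
  P(Y=0) = 1/5 + 2/25 = 7/25
  P(Y=1) = 1/25 + 2/5 = 11/25
  P(Y=2) = 2/25 + 1/5 = 7/25
H(X|Y) = Σ_y P(y)·H(X|Y=y):
  Y=0: P(Y=0) = 7/25, P(X|Y=0) = (5/7, 2/7) → H(X|Y=0) = 0.86312
  Y=1: P(Y=1) = 11/25, P(X|Y=1) = (1/11, 10/11) → H(X|Y=1) = 0.43950
  Y=2: P(Y=2) = 7/25, P(X|Y=2) = (2/7, 5/7) → H(X|Y=2) = 0.86312
H(X|Y) = (7/25)·0.86312 + (11/25)·0.43950 + (7/25)·0.86312 = 0.6767 bits

I(X;Y) = H(X) - H(X|Y) = 0.9044 - 0.6767 = 0.2277 bits

Cross-check via I(X;Y) = H(X) + H(Y) - H(X,Y): computing H(Y) from the column sums and H(X,Y) from the 6 cells in the same way gives H(Y) = 1.5496 bits and H(X,Y) = 2.2263 bits, so
I(X;Y) = 0.9044 + 1.5496 - 2.2263 = 0.2277 bits ✓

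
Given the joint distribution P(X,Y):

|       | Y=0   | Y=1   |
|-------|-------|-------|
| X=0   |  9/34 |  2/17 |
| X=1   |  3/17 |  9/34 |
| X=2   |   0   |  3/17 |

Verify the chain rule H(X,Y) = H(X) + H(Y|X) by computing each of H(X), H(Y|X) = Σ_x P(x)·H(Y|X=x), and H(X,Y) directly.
H(X) = 1.4928 bits, H(Y|X) = 0.7688 bits, H(X,Y) = 2.2616 bits

Marginal of X (row sums):
  P(X=0) = 9/34 + 2/17 = 13/34
  P(X=1) = 3/17 + 9/34 = 15/34
  P(X=2) = 0 + 3/17 = 3/17
H(X) = -[(13/34)·log₂(13/34) + (15/34)·log₂(15/34) + (3/17)·log₂(3/17)]
  = 0.53033 + 0.52084 + 0.44162 = 1.4928 bits

H(Y|X) = Σ_x P(x)·H(Y|X=x):
  X=0: P(X=0) = 13/34, P(Y|X=0) = (9/13, 4/13) → H(Y|X=0) = 0.89049
  X=1: P(X=1) = 15/34, P(Y|X=1) = (2/5, 3/5) → H(Y|X=1) = 0.97095
  X=2: P(X=2) = 3/17, P(Y|X=2) = (0, 1) → H(Y|X=2) = 0.00000
H(Y|X) = (13/34)·0.89049 + (15/34)·0.97095 + (3/17)·0.00000 = 0.7688 bits

H(X,Y) = -Σ_{x,y} P(x,y) log₂ P(x,y). Per-cell terms -P(x,y)·log₂P(x,y):
  X=0: 0.50758, 0.36323
  X=1: 0.44162, 0.50758
  X=2: 0.00000, 0.44162
  (cells with P = 0 contribute 0)
Sum of the 6 terms: H(X,Y) = 2.2616 bits

Chain rule check:
  H(X) + H(Y|X) = 1.4928 + 0.7688 = 2.2616 bits
  H(X,Y) = 2.2616 bits
✓ Chain rule verified.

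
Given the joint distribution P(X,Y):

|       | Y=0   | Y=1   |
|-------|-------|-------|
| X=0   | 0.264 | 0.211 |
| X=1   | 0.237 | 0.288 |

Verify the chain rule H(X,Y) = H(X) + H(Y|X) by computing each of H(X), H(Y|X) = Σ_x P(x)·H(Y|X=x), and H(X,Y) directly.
H(X) = 0.9982 bits, H(Y|X) = 0.9921 bits, H(X,Y) = 1.9903 bits

Marginal of X (row sums):
  P(X=0) = 0.264 + 0.211 = 0.475
  P(X=1) = 0.237 + 0.288 = 0.525
H(X) = -[0.475·log₂(0.475) + 0.525·log₂(0.525)]
  = 0.510150 + 0.488046 = 0.9982 bits

H(Y|X) = Σ_x P(x)·H(Y|X=x):
  X=0: P(X=0) = 0.475, P(Y|X=0) = (264/475, 211/475) → H(Y|X=0) = 0.991001
  X=1: P(X=1) = 0.525, P(Y|X=1) = (79/175, 96/175) → H(Y|X=1) = 0.993182
H(Y|X) = 0.475·0.991001 + 0.525·0.993182 = 0.9921 bits

H(X,Y) = -Σ_{x,y} P(x,y) log₂ P(x,y). Per-cell terms -P(x,y)·log₂P(x,y):
  X=0: 0.507247, 0.473629
  X=1: 0.492259, 0.517207
Sum of the 4 terms: H(X,Y) = 1.9903 bits

Chain rule check:
  H(X) + H(Y|X) = 0.9982 + 0.9921 = 1.9903 bits
  H(X,Y) = 1.9903 bits
✓ Chain rule verified.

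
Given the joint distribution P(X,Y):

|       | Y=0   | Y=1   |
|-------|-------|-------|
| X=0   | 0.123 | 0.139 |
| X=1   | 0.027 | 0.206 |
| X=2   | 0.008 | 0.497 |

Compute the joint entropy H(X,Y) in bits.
1.9348 bits

H(X,Y) = -Σ_{x,y} P(x,y) log₂ P(x,y). Per-cell terms -P(x,y)·log₂P(x,y):
  X=0: 0.3719, 0.3957
  X=1: 0.1407, 0.4695
  X=2: 0.0557, 0.5013
Sum of the 6 terms: H(X,Y) = 1.9348 bits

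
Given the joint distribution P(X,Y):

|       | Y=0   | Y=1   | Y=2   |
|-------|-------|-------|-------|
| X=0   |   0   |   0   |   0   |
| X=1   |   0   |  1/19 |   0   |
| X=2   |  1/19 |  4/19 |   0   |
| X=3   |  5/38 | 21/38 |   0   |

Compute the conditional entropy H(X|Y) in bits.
1.0890 bits

H(X|Y) = H(X,Y) - H(Y)

H(X,Y) = -Σ_{x,y} P(x,y) log₂ P(x,y). Per-cell terms -P(x,y)·log₂P(x,y):
  X=0: 0.0000, 0.0000, 0.0000
  X=1: 0.0000, 0.2236, 0.0000
  X=2: 0.2236, 0.4732, 0.0000
  X=3: 0.3850, 0.4728, 0.0000
  (cells with P = 0 contribute 0)
Sum of the 12 terms: H(X,Y) = 1.7782 bits

Marginal of Y (column sums):
  P(Y=0) = 0 + 0 + 1/19 + 5/38 = 7/38
  P(Y=1) = 0 + 1/19 + 4/19 + 21/38 = 31/38
  P(Y=2) = 0 + 0 + 0 + 0 = 0
H(Y) = -[(7/38)·log₂(7/38) + (31/38)·log₂(31/38)]   (outcomes with P = 0 contribute 0)
  = 0.4496 + 0.2396 = 0.6892 bits

H(X|Y) = H(X,Y) - H(Y) = 1.7782 - 0.6892 = 1.0890 bits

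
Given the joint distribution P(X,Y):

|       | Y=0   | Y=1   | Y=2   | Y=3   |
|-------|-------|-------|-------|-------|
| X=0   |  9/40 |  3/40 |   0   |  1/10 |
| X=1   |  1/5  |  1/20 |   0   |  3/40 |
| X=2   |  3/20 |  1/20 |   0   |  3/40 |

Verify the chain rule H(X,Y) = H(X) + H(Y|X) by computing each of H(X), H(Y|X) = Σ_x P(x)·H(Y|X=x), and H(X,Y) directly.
H(X) = 1.5679 bits, H(Y|X) = 1.3964 bits, H(X,Y) = 2.9643 bits

Marginal of X (row sums):
  P(X=0) = 9/40 + 3/40 + 0 + 1/10 = 2/5
  P(X=1) = 1/5 + 1/20 + 0 + 3/40 = 13/40
  P(X=2) = 3/20 + 1/20 + 0 + 3/40 = 11/40
H(X) = -[(2/5)·log₂(2/5) + (13/40)·log₂(13/40) + (11/40)·log₂(11/40)]
  = 0.52877 + 0.52698 + 0.51219 = 1.5679 bits

H(Y|X) = Σ_x P(x)·H(Y|X=x):
  X=0: P(X=0) = 2/5, P(Y|X=0) = (9/16, 3/16, 0, 1/4) → H(Y|X=0) = 1.41974
  X=1: P(X=1) = 13/40, P(Y|X=1) = (8/13, 2/13, 0, 3/13) → H(Y|X=1) = 1.33468
  X=2: P(X=2) = 11/40, P(Y|X=2) = (6/11, 2/11, 0, 3/11) → H(Y|X=2) = 1.43537
H(Y|X) = (2/5)·1.41974 + (13/40)·1.33468 + (11/40)·1.43537 = 1.3964 bits

H(X,Y) = -Σ_{x,y} P(x,y) log₂ P(x,y). Per-cell terms -P(x,y)·log₂P(x,y):
  X=0: 0.48420, 0.28027, 0.00000, 0.33219
  X=1: 0.46439, 0.21610, 0.00000, 0.28027
  X=2: 0.41054, 0.21610, 0.00000, 0.28027
  (cells with P = 0 contribute 0)
Sum of the 12 terms: H(X,Y) = 2.9643 bits

Chain rule check:
  H(X) + H(Y|X) = 1.5679 + 1.3964 = 2.9643 bits
  H(X,Y) = 2.9643 bits
✓ Chain rule verified.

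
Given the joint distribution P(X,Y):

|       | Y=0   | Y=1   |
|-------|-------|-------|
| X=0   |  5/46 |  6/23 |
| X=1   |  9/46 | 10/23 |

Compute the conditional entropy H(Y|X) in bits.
0.8863 bits

H(Y|X) = H(X,Y) - H(X)

H(X,Y) = -Σ_{x,y} P(x,y) log₂ P(x,y). Per-cell terms -P(x,y)·log₂P(x,y):
  X=0: 0.348004, 0.505722
  X=1: 0.460494, 0.522450
Sum of the 4 terms: H(X,Y) = 1.83667 bits

Marginal of X (row sums):
  P(X=0) = 5/46 + 6/23 = 17/46
  P(X=1) = 9/46 + 10/23 = 29/46
H(X) = -[(17/46)·log₂(17/46) + (29/46)·log₂(29/46)]
  = 0.530732 + 0.419605 = 0.95034 bits

H(Y|X) = H(X,Y) - H(X) = 1.83667 - 0.95034 = 0.8863 bits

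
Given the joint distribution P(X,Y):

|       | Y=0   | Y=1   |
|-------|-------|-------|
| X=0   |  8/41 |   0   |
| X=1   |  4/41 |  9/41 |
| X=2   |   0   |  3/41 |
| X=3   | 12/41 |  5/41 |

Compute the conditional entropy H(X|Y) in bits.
1.4540 bits

H(X|Y) = H(X,Y) - H(Y)

H(X,Y) = -Σ_{x,y} P(x,y) log₂ P(x,y). Per-cell terms -P(x,y)·log₂P(x,y):
  X=0: 0.460010, 0.000000
  X=1: 0.327566, 0.480211
  X=2: 0.000000, 0.276043
  X=3: 0.518807, 0.370198
  (cells with P = 0 contribute 0)
Sum of the 8 terms: H(X,Y) = 2.432835 bits

Marginal of Y (column sums):
  P(Y=0) = 8/41 + 4/41 + 0 + 12/41 = 24/41
  P(Y=1) = 0 + 9/41 + 3/41 + 5/41 = 17/41
H(Y) = -[(24/41)·log₂(24/41) + (17/41)·log₂(17/41)]
  = 0.452248 + 0.526622 = 0.978870 bits

H(X|Y) = H(X,Y) - H(Y) = 2.432835 - 0.978870 = 1.4540 bits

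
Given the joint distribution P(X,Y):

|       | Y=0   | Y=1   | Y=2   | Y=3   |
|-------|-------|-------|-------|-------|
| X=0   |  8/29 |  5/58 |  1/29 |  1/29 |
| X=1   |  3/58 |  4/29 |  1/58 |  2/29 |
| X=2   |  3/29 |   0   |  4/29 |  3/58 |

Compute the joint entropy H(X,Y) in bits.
3.0885 bits

H(X,Y) = -Σ_{x,y} P(x,y) log₂ P(x,y). Per-cell terms -P(x,y)·log₂P(x,y):
  X=0: 0.51255, 0.30483, 0.16752, 0.16752
  X=1: 0.22102, 0.39420, 0.10100, 0.26607
  X=2: 0.33859, 0.00000, 0.39420, 0.22102
  (cells with P = 0 contribute 0)
Sum of the 12 terms: H(X,Y) = 3.0885 bits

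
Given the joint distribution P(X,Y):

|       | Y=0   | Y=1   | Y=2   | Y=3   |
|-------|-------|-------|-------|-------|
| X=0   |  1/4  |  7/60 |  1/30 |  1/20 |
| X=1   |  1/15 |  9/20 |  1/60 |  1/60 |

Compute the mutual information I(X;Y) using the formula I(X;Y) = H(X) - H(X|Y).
0.2420 bits

I(X;Y) = H(X) - H(X|Y)

Marginal of X (row sums):
  P(X=0) = 1/4 + 7/60 + 1/30 + 1/20 = 9/20
  P(X=1) = 1/15 + 9/20 + 1/60 + 1/60 = 11/20
H(X) = -[(9/20)·log₂(9/20) + (11/20)·log₂(11/20)]
  = 0.5184 + 0.4744 = 0.9928 bits

Marginal of Y (column sums):
  P(Y=0) = 1/4 + 1/15 = 19/60
  P(Y=1) = 7/60 + 9/20 = 17/30
  P(Y=2) = 1/30 + 1/60 = 1/20
  P(Y=3) = 1/20 + 1/60 = 1/15
H(X|Y) = Σ_y P(y)·H(X|Y=y):
  Y=0: P(Y=0) = 19/60, P(X|Y=0) = (15/19, 4/19) → H(X|Y=0) = 0.7425
  Y=1: P(Y=1) = 17/30, P(X|Y=1) = (7/34, 27/34) → H(X|Y=1) = 0.7335
  Y=2: P(Y=2) = 1/20, P(X|Y=2) = (2/3, 1/3) → H(X|Y=2) = 0.9183
  Y=3: P(Y=3) = 1/15, P(X|Y=3) = (3/4, 1/4) → H(X|Y=3) = 0.8113
H(X|Y) = (19/60)·0.7425 + (17/30)·0.7335 + (1/20)·0.9183 + (1/15)·0.8113 = 0.7508 bits

I(X;Y) = H(X) - H(X|Y) = 0.9928 - 0.7508 = 0.2420 bits

Cross-check via I(X;Y) = H(X) + H(Y) - H(X,Y): computing H(Y) from the column sums and H(X,Y) from the 8 cells in the same way gives H(Y) = 1.4662 bits and H(X,Y) = 2.2170 bits, so
I(X;Y) = 0.9928 + 1.4662 - 2.2170 = 0.2420 bits ✓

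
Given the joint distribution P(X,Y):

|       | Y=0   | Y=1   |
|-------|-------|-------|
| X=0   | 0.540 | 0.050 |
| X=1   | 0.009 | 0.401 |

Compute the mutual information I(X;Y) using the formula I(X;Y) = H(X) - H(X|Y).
0.6836 bits

I(X;Y) = H(X) - H(X|Y)

Marginal of X (row sums):
  P(X=0) = 0.540 + 0.050 = 0.590
  P(X=1) = 0.009 + 0.401 = 0.410
H(X) = -[0.590·log₂(0.590) + 0.410·log₂(0.410)]
  = 0.4491 + 0.5274 = 0.9765 bits

Marginal of Y (column sums):
  P(Y=0) = 0.540 + 0.009 = 0.549
  P(Y=1) = 0.050 + 0.401 = 0.451
H(X|Y) = Σ_y P(y)·H(X|Y=y):
  Y=0: P(Y=0) = 0.549, P(X|Y=0) = (60/61, 1/61) → H(X|Y=0) = 0.1207
  Y=1: P(Y=1) = 0.451, P(X|Y=1) = (50/451, 401/451) → H(X|Y=1) = 0.5025
H(X|Y) = 0.549·0.1207 + 0.451·0.5025 = 0.2929 bits

I(X;Y) = H(X) - H(X|Y) = 0.9765 - 0.2929 = 0.6836 bits

Cross-check via I(X;Y) = H(X) + H(Y) - H(X,Y): computing H(Y) from the column sums and H(X,Y) from the 4 cells in the same way gives H(Y) = 0.9931 bits and H(X,Y) = 1.2860 bits, so
I(X;Y) = 0.9765 + 0.9931 - 1.2860 = 0.6836 bits ✓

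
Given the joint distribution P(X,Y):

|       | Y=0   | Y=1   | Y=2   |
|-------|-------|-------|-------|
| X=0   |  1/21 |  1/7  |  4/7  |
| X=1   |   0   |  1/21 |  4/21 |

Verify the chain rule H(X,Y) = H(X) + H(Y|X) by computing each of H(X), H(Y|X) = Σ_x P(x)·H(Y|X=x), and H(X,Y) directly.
H(X) = 0.7919 bits, H(Y|X) = 0.9445 bits, H(X,Y) = 1.7364 bits

Marginal of X (row sums):
  P(X=0) = 1/21 + 1/7 + 4/7 = 16/21
  P(X=1) = 0 + 1/21 + 4/21 = 5/21
H(X) = -[(16/21)·log₂(16/21) + (5/21)·log₂(5/21)]
  = 0.29891 + 0.49295 = 0.7919 bits

H(Y|X) = Σ_x P(x)·H(Y|X=x):
  X=0: P(X=0) = 16/21, P(Y|X=0) = (1/16, 3/16, 3/4) → H(Y|X=0) = 1.01410
  X=1: P(X=1) = 5/21, P(Y|X=1) = (0, 1/5, 4/5) → H(Y|X=1) = 0.72193
H(Y|X) = (16/21)·1.01410 + (5/21)·0.72193 = 0.9445 bits

H(X,Y) = -Σ_{x,y} P(x,y) log₂ P(x,y). Per-cell terms -P(x,y)·log₂P(x,y):
  X=0: 0.20916, 0.40105, 0.46135
  X=1: 0.00000, 0.20916, 0.45568
  (cells with P = 0 contribute 0)
Sum of the 6 terms: H(X,Y) = 1.7364 bits

Chain rule check:
  H(X) + H(Y|X) = 0.7919 + 0.9445 = 1.7364 bits
  H(X,Y) = 1.7364 bits
✓ Chain rule verified.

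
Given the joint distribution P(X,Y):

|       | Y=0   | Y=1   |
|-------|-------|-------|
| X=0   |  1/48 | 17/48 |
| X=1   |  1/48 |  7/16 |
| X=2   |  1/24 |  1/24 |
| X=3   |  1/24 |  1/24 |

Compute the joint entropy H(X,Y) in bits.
2.0490 bits

H(X,Y) = -Σ_{x,y} P(x,y) log₂ P(x,y). Per-cell terms -P(x,y)·log₂P(x,y):
  X=0: 0.1164, 0.5304
  X=1: 0.1164, 0.5218
  X=2: 0.1910, 0.1910
  X=3: 0.1910, 0.1910
Sum of the 8 terms: H(X,Y) = 2.0490 bits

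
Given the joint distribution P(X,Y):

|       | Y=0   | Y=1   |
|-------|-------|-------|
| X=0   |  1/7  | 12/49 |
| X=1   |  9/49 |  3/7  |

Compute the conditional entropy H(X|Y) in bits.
0.9597 bits

H(X|Y) = H(X,Y) - H(Y)

H(X,Y) = -Σ_{x,y} P(x,y) log₂ P(x,y). Per-cell terms -P(x,y)·log₂P(x,y):
  X=0: 0.401051, 0.497081
  X=1: 0.449042, 0.523882
Sum of the 4 terms: H(X,Y) = 1.87106 bits

Marginal of Y (column sums):
  P(Y=0) = 1/7 + 9/49 = 16/49
  P(Y=1) = 12/49 + 3/7 = 33/49
H(Y) = -[(16/49)·log₂(16/49) + (33/49)·log₂(33/49)]
  = 0.527252 + 0.384090 = 0.91134 bits

H(X|Y) = H(X,Y) - H(Y) = 1.87106 - 0.91134 = 0.9597 bits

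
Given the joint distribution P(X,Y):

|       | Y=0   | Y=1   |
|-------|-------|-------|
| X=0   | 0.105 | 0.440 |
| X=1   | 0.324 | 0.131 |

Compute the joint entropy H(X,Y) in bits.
1.7735 bits

H(X,Y) = -Σ_{x,y} P(x,y) log₂ P(x,y). Per-cell terms -P(x,y)·log₂P(x,y):
  X=0: 0.34141, 0.52115
  X=1: 0.52680, 0.38414
Sum of the 4 terms: H(X,Y) = 1.7735 bits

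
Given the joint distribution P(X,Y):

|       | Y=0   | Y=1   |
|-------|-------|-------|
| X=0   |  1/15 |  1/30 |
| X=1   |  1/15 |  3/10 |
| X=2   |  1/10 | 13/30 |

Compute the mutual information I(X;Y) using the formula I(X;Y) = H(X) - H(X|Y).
0.0698 bits

I(X;Y) = H(X) - H(X|Y)

Marginal of X (row sums):
  P(X=0) = 1/15 + 1/30 = 1/10
  P(X=1) = 1/15 + 3/10 = 11/30
  P(X=2) = 1/10 + 13/30 = 8/15
H(X) = -[(1/10)·log₂(1/10) + (11/30)·log₂(11/30) + (8/15)·log₂(8/15)]
  = 0.3322 + 0.5307 + 0.4837 = 1.3466 bits

Marginal of Y (column sums):
  P(Y=0) = 1/15 + 1/15 + 1/10 = 7/30
  P(Y=1) = 1/30 + 3/10 + 13/30 = 23/30
H(X|Y) = Σ_y P(y)·H(X|Y=y):
  Y=0: P(Y=0) = 7/30, P(X|Y=0) = (2/7, 2/7, 3/7) → H(X|Y=0) = 1.5567
  Y=1: P(Y=1) = 23/30, P(X|Y=1) = (1/23, 9/23, 13/23) → H(X|Y=1) = 1.1916
H(X|Y) = (7/30)·1.5567 + (23/30)·1.1916 = 1.2768 bits

I(X;Y) = H(X) - H(X|Y) = 1.3466 - 1.2768 = 0.0698 bits

Cross-check via I(X;Y) = H(X) + H(Y) - H(X,Y): computing H(Y) from the column sums and H(X,Y) from the 6 cells in the same way gives H(Y) = 0.7838 bits and H(X,Y) = 2.0606 bits, so
I(X;Y) = 1.3466 + 0.7838 - 2.0606 = 0.0698 bits ✓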